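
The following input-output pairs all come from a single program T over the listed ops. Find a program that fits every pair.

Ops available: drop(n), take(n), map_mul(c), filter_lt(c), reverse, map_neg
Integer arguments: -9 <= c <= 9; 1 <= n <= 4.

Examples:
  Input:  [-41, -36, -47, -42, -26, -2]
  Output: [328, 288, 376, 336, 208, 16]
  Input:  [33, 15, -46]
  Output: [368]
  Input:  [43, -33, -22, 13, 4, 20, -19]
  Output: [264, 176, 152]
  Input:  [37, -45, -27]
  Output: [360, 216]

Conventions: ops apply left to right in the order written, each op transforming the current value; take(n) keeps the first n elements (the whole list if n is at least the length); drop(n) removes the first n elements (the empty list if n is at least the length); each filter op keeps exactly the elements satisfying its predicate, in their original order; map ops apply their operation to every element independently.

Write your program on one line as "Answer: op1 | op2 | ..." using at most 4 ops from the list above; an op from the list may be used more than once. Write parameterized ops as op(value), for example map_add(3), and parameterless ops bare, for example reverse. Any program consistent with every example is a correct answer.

map_mul(8) | filter_lt(-7) | map_neg

Check, running the answer program on each example:
  [-41, -36, -47, -42, -26, -2] -> [-328, -288, -376, -336, -208, -16] -> [-328, -288, -376, -336, -208, -16] -> [328, 288, 376, 336, 208, 16]
  [33, 15, -46] -> [264, 120, -368] -> [-368] -> [368]
  [43, -33, -22, 13, 4, 20, -19] -> [344, -264, -176, 104, 32, 160, -152] -> [-264, -176, -152] -> [264, 176, 152]
  [37, -45, -27] -> [296, -360, -216] -> [-360, -216] -> [360, 216]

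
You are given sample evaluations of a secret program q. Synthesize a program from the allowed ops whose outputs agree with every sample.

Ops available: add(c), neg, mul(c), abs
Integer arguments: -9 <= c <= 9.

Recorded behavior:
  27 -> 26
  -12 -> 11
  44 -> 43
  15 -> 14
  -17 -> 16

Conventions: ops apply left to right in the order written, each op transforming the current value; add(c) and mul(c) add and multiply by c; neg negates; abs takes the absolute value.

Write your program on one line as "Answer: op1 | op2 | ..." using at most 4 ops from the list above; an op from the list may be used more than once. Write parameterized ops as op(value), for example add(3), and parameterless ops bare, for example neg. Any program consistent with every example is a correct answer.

neg | abs | add(-1)

Check, running the answer program on each example:
  27 -> -27 -> 27 -> 26
  -12 -> 12 -> 12 -> 11
  44 -> -44 -> 44 -> 43
  15 -> -15 -> 15 -> 14
  -17 -> 17 -> 17 -> 16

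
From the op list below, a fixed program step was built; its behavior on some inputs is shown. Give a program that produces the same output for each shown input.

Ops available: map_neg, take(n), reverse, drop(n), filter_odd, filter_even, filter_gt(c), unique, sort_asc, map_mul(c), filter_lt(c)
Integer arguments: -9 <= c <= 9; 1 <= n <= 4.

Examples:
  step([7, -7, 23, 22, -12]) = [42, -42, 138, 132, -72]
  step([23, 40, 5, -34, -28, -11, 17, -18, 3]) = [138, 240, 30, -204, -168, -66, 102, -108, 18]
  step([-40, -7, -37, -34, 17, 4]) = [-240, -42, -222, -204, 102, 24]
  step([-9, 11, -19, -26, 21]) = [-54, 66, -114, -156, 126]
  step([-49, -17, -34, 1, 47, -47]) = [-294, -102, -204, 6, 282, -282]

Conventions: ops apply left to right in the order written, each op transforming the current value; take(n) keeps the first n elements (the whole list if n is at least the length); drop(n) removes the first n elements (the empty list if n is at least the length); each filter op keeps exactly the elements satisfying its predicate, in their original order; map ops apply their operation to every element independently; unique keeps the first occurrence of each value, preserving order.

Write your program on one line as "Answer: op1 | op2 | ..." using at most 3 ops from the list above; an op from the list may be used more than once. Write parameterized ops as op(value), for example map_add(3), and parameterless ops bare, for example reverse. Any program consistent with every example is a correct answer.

map_neg | map_mul(-6)

Check, running the answer program on each example:
  [7, -7, 23, 22, -12] -> [-7, 7, -23, -22, 12] -> [42, -42, 138, 132, -72]
  [23, 40, 5, -34, -28, -11, 17, -18, 3] -> [-23, -40, -5, 34, 28, 11, -17, 18, -3] -> [138, 240, 30, -204, -168, -66, 102, -108, 18]
  [-40, -7, -37, -34, 17, 4] -> [40, 7, 37, 34, -17, -4] -> [-240, -42, -222, -204, 102, 24]
  [-9, 11, -19, -26, 21] -> [9, -11, 19, 26, -21] -> [-54, 66, -114, -156, 126]
  [-49, -17, -34, 1, 47, -47] -> [49, 17, 34, -1, -47, 47] -> [-294, -102, -204, 6, 282, -282]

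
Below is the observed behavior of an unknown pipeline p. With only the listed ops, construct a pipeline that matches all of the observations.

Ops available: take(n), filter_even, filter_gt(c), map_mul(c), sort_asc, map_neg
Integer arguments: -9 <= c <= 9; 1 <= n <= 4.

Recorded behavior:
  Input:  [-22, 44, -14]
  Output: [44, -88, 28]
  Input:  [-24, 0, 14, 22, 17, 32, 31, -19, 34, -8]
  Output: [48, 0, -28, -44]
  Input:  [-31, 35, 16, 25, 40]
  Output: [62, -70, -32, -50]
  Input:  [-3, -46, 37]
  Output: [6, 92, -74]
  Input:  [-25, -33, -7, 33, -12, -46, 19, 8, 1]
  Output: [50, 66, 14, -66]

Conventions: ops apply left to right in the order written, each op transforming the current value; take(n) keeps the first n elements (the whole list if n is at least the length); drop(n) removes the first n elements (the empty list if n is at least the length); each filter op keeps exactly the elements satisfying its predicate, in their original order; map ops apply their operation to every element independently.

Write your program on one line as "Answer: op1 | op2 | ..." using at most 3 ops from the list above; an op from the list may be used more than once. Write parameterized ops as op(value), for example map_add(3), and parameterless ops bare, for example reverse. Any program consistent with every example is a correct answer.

map_neg | map_mul(2) | take(4)

Check, running the answer program on each example:
  [-22, 44, -14] -> [22, -44, 14] -> [44, -88, 28] -> [44, -88, 28]
  [-24, 0, 14, 22, 17, 32, 31, -19, 34, -8] -> [24, 0, -14, -22, -17, -32, -31, 19, -34, 8] -> [48, 0, -28, -44, -34, -64, -62, 38, -68, 16] -> [48, 0, -28, -44]
  [-31, 35, 16, 25, 40] -> [31, -35, -16, -25, -40] -> [62, -70, -32, -50, -80] -> [62, -70, -32, -50]
  [-3, -46, 37] -> [3, 46, -37] -> [6, 92, -74] -> [6, 92, -74]
  [-25, -33, -7, 33, -12, -46, 19, 8, 1] -> [25, 33, 7, -33, 12, 46, -19, -8, -1] -> [50, 66, 14, -66, 24, 92, -38, -16, -2] -> [50, 66, 14, -66]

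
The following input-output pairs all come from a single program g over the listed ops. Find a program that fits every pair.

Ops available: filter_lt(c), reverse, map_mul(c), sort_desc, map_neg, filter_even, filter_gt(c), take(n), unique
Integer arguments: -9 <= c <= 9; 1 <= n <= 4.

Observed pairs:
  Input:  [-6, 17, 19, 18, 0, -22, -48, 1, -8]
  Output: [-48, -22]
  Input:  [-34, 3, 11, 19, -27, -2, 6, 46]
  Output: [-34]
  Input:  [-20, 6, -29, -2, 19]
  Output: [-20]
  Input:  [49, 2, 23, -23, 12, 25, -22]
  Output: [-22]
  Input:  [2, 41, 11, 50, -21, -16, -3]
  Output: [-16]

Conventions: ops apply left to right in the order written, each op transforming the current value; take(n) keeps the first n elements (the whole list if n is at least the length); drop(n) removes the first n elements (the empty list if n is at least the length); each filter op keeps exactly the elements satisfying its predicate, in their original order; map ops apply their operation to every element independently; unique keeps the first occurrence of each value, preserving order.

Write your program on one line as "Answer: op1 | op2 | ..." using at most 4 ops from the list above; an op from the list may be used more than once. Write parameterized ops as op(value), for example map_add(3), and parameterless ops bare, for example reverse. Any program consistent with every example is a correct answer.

filter_lt(-9) | reverse | filter_even

Check, running the answer program on each example:
  [-6, 17, 19, 18, 0, -22, -48, 1, -8] -> [-22, -48] -> [-48, -22] -> [-48, -22]
  [-34, 3, 11, 19, -27, -2, 6, 46] -> [-34, -27] -> [-27, -34] -> [-34]
  [-20, 6, -29, -2, 19] -> [-20, -29] -> [-29, -20] -> [-20]
  [49, 2, 23, -23, 12, 25, -22] -> [-23, -22] -> [-22, -23] -> [-22]
  [2, 41, 11, 50, -21, -16, -3] -> [-21, -16] -> [-16, -21] -> [-16]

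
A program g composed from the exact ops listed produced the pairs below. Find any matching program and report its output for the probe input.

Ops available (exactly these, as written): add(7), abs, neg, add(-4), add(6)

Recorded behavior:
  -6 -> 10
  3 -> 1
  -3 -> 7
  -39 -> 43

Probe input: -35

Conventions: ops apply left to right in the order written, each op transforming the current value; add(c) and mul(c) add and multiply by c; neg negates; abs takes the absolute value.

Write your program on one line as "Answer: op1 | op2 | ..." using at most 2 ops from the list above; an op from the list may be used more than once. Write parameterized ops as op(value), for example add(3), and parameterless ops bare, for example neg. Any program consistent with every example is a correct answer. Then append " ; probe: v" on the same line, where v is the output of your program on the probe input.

add(-4) | neg ; probe: 39

Check, running the answer program on each example:
  -6 -> -10 -> 10
  3 -> -1 -> 1
  -3 -> -7 -> 7
  -39 -> -43 -> 43
  probe: -35 -> -39 -> 39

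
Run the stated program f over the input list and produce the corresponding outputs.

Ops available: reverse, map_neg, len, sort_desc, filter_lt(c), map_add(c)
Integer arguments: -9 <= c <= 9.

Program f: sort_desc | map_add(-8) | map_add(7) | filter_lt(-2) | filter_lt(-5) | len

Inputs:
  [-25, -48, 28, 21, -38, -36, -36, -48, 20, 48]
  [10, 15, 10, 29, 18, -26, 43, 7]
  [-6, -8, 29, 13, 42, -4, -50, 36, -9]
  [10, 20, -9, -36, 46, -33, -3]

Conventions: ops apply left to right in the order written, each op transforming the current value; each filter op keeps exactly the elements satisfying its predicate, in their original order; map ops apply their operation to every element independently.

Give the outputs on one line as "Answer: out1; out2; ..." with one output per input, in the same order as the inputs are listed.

Execution, op by op:
  [-25, -48, 28, 21, -38, -36, -36, -48, 20, 48] -> [48, 28, 21, 20, -25, -36, -36, -38, -48, -48] -> [40, 20, 13, 12, -33, -44, -44, -46, -56, -56] -> [47, 27, 20, 19, -26, -37, -37, -39, -49, -49] -> [-26, -37, -37, -39, -49, -49] -> [-26, -37, -37, -39, -49, -49] -> 6
  [10, 15, 10, 29, 18, -26, 43, 7] -> [43, 29, 18, 15, 10, 10, 7, -26] -> [35, 21, 10, 7, 2, 2, -1, -34] -> [42, 28, 17, 14, 9, 9, 6, -27] -> [-27] -> [-27] -> 1
  [-6, -8, 29, 13, 42, -4, -50, 36, -9] -> [42, 36, 29, 13, -4, -6, -8, -9, -50] -> [34, 28, 21, 5, -12, -14, -16, -17, -58] -> [41, 35, 28, 12, -5, -7, -9, -10, -51] -> [-5, -7, -9, -10, -51] -> [-7, -9, -10, -51] -> 4
  [10, 20, -9, -36, 46, -33, -3] -> [46, 20, 10, -3, -9, -33, -36] -> [38, 12, 2, -11, -17, -41, -44] -> [45, 19, 9, -4, -10, -34, -37] -> [-4, -10, -34, -37] -> [-10, -34, -37] -> 3

6; 1; 4; 3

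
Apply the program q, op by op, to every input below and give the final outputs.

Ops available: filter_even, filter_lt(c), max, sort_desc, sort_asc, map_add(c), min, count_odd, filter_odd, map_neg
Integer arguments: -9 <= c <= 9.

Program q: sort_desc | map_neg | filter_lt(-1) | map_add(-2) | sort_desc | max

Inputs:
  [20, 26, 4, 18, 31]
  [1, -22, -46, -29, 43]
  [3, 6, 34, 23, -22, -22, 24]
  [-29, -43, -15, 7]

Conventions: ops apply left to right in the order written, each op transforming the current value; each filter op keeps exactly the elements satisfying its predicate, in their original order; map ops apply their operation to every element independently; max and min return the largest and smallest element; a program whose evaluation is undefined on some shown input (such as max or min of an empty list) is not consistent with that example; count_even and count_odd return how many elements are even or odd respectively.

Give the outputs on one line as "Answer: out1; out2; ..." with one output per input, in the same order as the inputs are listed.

Execution, op by op:
  [20, 26, 4, 18, 31] -> [31, 26, 20, 18, 4] -> [-31, -26, -20, -18, -4] -> [-31, -26, -20, -18, -4] -> [-33, -28, -22, -20, -6] -> [-6, -20, -22, -28, -33] -> -6
  [1, -22, -46, -29, 43] -> [43, 1, -22, -29, -46] -> [-43, -1, 22, 29, 46] -> [-43] -> [-45] -> [-45] -> -45
  [3, 6, 34, 23, -22, -22, 24] -> [34, 24, 23, 6, 3, -22, -22] -> [-34, -24, -23, -6, -3, 22, 22] -> [-34, -24, -23, -6, -3] -> [-36, -26, -25, -8, -5] -> [-5, -8, -25, -26, -36] -> -5
  [-29, -43, -15, 7] -> [7, -15, -29, -43] -> [-7, 15, 29, 43] -> [-7] -> [-9] -> [-9] -> -9

-6; -45; -5; -9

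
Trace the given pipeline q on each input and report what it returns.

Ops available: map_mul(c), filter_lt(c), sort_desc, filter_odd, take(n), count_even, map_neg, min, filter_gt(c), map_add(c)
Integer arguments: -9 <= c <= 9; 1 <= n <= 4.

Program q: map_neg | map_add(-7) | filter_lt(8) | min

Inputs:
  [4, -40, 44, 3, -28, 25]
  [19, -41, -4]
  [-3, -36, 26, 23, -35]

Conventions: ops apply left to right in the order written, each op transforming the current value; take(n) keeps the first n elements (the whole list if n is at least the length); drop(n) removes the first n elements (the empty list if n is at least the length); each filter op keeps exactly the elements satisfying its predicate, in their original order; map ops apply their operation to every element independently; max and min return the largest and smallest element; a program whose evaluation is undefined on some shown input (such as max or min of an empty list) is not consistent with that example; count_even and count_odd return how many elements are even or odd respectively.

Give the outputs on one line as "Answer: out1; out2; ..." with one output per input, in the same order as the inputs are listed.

-51; -26; -33

Execution, op by op:
  [4, -40, 44, 3, -28, 25] -> [-4, 40, -44, -3, 28, -25] -> [-11, 33, -51, -10, 21, -32] -> [-11, -51, -10, -32] -> -51
  [19, -41, -4] -> [-19, 41, 4] -> [-26, 34, -3] -> [-26, -3] -> -26
  [-3, -36, 26, 23, -35] -> [3, 36, -26, -23, 35] -> [-4, 29, -33, -30, 28] -> [-4, -33, -30] -> -33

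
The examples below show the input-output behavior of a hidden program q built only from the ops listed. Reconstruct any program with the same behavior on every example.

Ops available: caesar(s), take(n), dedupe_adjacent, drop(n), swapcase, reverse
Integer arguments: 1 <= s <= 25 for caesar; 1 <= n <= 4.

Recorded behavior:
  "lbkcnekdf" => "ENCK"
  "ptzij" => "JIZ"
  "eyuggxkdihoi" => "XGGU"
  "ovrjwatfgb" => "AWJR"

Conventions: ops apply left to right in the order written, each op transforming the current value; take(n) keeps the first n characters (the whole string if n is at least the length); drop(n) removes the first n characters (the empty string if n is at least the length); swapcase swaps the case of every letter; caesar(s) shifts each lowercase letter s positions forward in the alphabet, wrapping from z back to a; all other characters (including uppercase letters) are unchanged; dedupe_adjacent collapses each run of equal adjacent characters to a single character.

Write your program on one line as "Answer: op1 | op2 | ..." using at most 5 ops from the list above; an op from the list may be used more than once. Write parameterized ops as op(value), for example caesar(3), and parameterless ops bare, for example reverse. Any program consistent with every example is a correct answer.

swapcase | drop(2) | take(4) | reverse

Check, running the answer program on each example:
  "lbkcnekdf" -> "LBKCNEKDF" -> "KCNEKDF" -> "KCNE" -> "ENCK"
  "ptzij" -> "PTZIJ" -> "ZIJ" -> "ZIJ" -> "JIZ"
  "eyuggxkdihoi" -> "EYUGGXKDIHOI" -> "UGGXKDIHOI" -> "UGGX" -> "XGGU"
  "ovrjwatfgb" -> "OVRJWATFGB" -> "RJWATFGB" -> "RJWA" -> "AWJR"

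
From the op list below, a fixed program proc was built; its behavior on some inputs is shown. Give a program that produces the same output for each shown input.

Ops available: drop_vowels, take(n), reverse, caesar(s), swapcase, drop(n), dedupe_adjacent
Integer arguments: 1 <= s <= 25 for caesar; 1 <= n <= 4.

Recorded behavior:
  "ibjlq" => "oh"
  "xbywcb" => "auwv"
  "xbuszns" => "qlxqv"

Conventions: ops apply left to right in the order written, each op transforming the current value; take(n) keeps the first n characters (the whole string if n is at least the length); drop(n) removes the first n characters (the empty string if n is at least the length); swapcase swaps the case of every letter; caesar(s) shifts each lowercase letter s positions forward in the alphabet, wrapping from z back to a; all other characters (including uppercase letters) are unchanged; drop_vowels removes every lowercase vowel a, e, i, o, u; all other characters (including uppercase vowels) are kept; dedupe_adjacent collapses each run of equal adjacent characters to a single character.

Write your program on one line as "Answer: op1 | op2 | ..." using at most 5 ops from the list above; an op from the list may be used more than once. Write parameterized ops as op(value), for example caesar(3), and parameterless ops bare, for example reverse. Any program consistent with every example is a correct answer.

drop_vowels | caesar(19) | reverse | drop_vowels | caesar(5)

Check, running the answer program on each example:
  "ibjlq" -> "bjlq" -> "ucej" -> "jecu" -> "jc" -> "oh"
  "xbywcb" -> "xbywcb" -> "qurpvu" -> "uvpruq" -> "vprq" -> "auwv"
  "xbuszns" -> "xbszns" -> "qulsgl" -> "lgsluq" -> "lgslq" -> "qlxqv"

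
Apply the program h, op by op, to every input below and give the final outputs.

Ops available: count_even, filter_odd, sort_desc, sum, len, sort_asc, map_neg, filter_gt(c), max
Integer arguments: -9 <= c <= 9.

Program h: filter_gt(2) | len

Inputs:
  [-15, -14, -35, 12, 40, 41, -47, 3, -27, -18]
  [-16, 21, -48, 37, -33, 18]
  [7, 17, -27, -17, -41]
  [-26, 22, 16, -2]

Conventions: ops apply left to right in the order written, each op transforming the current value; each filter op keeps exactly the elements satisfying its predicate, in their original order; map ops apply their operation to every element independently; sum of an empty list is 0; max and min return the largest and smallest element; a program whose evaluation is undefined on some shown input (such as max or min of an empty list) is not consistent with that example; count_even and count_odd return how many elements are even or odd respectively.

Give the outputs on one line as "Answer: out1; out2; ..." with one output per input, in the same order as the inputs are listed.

4; 3; 2; 2

Execution, op by op:
  [-15, -14, -35, 12, 40, 41, -47, 3, -27, -18] -> [12, 40, 41, 3] -> 4
  [-16, 21, -48, 37, -33, 18] -> [21, 37, 18] -> 3
  [7, 17, -27, -17, -41] -> [7, 17] -> 2
  [-26, 22, 16, -2] -> [22, 16] -> 2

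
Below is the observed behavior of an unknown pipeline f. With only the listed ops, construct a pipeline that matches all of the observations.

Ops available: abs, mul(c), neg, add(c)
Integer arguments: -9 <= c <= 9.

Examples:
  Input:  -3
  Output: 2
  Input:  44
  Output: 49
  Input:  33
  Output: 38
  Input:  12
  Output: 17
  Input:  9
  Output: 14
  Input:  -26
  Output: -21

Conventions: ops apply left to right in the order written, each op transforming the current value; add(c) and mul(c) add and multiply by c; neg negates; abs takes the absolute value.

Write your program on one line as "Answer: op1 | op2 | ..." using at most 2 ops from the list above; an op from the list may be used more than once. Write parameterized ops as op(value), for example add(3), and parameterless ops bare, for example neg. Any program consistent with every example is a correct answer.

add(7) | add(-2)

Check, running the answer program on each example:
  -3 -> 4 -> 2
  44 -> 51 -> 49
  33 -> 40 -> 38
  12 -> 19 -> 17
  9 -> 16 -> 14
  -26 -> -19 -> -21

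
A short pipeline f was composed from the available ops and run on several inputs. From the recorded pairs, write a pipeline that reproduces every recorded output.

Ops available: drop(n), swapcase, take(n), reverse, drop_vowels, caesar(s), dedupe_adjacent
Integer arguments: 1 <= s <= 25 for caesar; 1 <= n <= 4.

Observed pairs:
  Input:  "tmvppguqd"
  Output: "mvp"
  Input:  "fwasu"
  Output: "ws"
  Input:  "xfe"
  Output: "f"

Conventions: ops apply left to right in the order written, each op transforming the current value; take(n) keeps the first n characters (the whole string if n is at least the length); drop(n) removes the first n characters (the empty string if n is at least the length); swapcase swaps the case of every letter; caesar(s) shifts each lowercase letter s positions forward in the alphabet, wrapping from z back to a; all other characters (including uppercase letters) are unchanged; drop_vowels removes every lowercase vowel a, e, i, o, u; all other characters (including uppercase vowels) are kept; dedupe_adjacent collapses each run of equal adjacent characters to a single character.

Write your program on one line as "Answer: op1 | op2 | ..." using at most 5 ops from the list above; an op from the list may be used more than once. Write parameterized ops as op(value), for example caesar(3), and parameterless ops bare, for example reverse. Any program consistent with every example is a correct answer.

dedupe_adjacent | drop_vowels | drop(1) | take(3)

Check, running the answer program on each example:
  "tmvppguqd" -> "tmvpguqd" -> "tmvpgqd" -> "mvpgqd" -> "mvp"
  "fwasu" -> "fwasu" -> "fws" -> "ws" -> "ws"
  "xfe" -> "xfe" -> "xf" -> "f" -> "f"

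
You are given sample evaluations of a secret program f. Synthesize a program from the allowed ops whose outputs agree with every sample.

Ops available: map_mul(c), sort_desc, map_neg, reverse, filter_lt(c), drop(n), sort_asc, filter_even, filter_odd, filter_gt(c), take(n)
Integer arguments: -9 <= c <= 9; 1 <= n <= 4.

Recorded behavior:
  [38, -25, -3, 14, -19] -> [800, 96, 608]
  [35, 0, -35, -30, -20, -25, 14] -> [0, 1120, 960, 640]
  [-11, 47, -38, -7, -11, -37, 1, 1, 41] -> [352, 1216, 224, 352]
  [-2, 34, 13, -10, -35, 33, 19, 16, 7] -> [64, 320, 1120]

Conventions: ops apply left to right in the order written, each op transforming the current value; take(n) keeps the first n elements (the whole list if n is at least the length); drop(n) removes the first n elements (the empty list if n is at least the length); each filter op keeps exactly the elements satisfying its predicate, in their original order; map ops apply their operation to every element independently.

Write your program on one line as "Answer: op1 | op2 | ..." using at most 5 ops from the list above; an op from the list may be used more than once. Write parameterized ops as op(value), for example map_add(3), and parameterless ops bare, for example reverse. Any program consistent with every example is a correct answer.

filter_lt(1) | map_mul(-8) | take(4) | map_mul(4)

Check, running the answer program on each example:
  [38, -25, -3, 14, -19] -> [-25, -3, -19] -> [200, 24, 152] -> [200, 24, 152] -> [800, 96, 608]
  [35, 0, -35, -30, -20, -25, 14] -> [0, -35, -30, -20, -25] -> [0, 280, 240, 160, 200] -> [0, 280, 240, 160] -> [0, 1120, 960, 640]
  [-11, 47, -38, -7, -11, -37, 1, 1, 41] -> [-11, -38, -7, -11, -37] -> [88, 304, 56, 88, 296] -> [88, 304, 56, 88] -> [352, 1216, 224, 352]
  [-2, 34, 13, -10, -35, 33, 19, 16, 7] -> [-2, -10, -35] -> [16, 80, 280] -> [16, 80, 280] -> [64, 320, 1120]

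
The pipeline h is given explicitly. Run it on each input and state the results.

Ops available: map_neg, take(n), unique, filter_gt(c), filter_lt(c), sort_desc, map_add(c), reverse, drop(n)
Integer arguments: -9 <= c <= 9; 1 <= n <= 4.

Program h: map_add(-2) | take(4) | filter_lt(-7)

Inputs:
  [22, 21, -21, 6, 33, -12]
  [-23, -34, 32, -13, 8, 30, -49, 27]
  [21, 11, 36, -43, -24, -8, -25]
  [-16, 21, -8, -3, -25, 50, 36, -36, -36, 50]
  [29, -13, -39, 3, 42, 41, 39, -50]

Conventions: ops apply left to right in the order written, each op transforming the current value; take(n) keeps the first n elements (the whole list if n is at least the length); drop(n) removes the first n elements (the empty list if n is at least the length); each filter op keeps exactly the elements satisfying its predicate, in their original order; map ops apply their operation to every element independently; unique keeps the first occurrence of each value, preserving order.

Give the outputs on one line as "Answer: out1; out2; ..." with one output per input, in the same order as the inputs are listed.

[-23]; [-25, -36, -15]; [-45]; [-18, -10]; [-15, -41]

Execution, op by op:
  [22, 21, -21, 6, 33, -12] -> [20, 19, -23, 4, 31, -14] -> [20, 19, -23, 4] -> [-23]
  [-23, -34, 32, -13, 8, 30, -49, 27] -> [-25, -36, 30, -15, 6, 28, -51, 25] -> [-25, -36, 30, -15] -> [-25, -36, -15]
  [21, 11, 36, -43, -24, -8, -25] -> [19, 9, 34, -45, -26, -10, -27] -> [19, 9, 34, -45] -> [-45]
  [-16, 21, -8, -3, -25, 50, 36, -36, -36, 50] -> [-18, 19, -10, -5, -27, 48, 34, -38, -38, 48] -> [-18, 19, -10, -5] -> [-18, -10]
  [29, -13, -39, 3, 42, 41, 39, -50] -> [27, -15, -41, 1, 40, 39, 37, -52] -> [27, -15, -41, 1] -> [-15, -41]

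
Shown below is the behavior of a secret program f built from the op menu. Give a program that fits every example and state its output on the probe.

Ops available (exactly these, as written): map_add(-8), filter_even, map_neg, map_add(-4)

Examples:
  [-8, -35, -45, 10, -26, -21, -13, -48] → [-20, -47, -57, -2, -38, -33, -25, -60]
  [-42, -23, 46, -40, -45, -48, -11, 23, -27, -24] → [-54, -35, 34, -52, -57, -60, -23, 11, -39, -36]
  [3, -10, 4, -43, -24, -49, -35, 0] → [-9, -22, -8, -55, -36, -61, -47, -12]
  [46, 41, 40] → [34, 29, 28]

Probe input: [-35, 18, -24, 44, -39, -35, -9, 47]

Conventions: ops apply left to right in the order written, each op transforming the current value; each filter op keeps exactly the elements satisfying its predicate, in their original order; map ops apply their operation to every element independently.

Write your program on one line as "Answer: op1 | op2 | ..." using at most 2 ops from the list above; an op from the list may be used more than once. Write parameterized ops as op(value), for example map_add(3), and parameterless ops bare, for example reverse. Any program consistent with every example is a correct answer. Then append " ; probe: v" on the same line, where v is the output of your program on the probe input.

map_add(-8) | map_add(-4) ; probe: [-47, 6, -36, 32, -51, -47, -21, 35]

Check, running the answer program on each example:
  [-8, -35, -45, 10, -26, -21, -13, -48] -> [-16, -43, -53, 2, -34, -29, -21, -56] -> [-20, -47, -57, -2, -38, -33, -25, -60]
  [-42, -23, 46, -40, -45, -48, -11, 23, -27, -24] -> [-50, -31, 38, -48, -53, -56, -19, 15, -35, -32] -> [-54, -35, 34, -52, -57, -60, -23, 11, -39, -36]
  [3, -10, 4, -43, -24, -49, -35, 0] -> [-5, -18, -4, -51, -32, -57, -43, -8] -> [-9, -22, -8, -55, -36, -61, -47, -12]
  [46, 41, 40] -> [38, 33, 32] -> [34, 29, 28]
  probe: [-35, 18, -24, 44, -39, -35, -9, 47] -> [-43, 10, -32, 36, -47, -43, -17, 39] -> [-47, 6, -36, 32, -51, -47, -21, 35]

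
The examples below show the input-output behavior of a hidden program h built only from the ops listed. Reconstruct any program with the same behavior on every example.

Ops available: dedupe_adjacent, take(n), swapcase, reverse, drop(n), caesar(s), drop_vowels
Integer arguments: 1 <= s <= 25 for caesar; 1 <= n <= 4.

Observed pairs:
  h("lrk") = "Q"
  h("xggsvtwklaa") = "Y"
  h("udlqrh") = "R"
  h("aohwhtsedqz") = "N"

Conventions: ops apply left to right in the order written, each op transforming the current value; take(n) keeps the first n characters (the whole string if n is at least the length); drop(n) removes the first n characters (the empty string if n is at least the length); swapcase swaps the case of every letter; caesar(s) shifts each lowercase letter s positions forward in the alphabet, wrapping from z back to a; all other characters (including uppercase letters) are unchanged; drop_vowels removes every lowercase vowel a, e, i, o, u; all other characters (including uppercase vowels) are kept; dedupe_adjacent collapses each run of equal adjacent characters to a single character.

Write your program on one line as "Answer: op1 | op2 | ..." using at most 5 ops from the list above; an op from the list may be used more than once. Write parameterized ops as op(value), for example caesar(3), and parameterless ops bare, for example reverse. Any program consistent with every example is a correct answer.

dedupe_adjacent | caesar(6) | take(3) | swapcase | drop(2)

Check, running the answer program on each example:
  "lrk" -> "lrk" -> "rxq" -> "rxq" -> "RXQ" -> "Q"
  "xggsvtwklaa" -> "xgsvtwkla" -> "dmybzcqrg" -> "dmy" -> "DMY" -> "Y"
  "udlqrh" -> "udlqrh" -> "ajrwxn" -> "ajr" -> "AJR" -> "R"
  "aohwhtsedqz" -> "aohwhtsedqz" -> "guncnzykjwf" -> "gun" -> "GUN" -> "N"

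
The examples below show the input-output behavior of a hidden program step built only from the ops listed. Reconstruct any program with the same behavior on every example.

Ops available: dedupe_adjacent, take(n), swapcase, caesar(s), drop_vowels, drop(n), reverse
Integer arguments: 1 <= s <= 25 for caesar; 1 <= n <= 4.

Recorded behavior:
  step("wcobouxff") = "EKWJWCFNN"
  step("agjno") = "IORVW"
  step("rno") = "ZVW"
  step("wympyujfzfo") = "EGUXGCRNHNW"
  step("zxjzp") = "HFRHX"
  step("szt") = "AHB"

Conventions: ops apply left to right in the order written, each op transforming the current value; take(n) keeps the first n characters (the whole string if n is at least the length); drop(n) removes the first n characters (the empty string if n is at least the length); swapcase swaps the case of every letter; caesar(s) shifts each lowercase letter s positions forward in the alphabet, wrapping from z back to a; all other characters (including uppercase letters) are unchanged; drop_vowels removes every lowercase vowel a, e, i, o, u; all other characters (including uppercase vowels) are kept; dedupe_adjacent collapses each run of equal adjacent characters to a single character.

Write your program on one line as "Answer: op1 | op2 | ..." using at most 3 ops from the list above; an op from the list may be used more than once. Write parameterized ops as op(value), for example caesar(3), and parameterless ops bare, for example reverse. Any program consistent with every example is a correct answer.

caesar(8) | swapcase

Check, running the answer program on each example:
  "wcobouxff" -> "ekwjwcfnn" -> "EKWJWCFNN"
  "agjno" -> "iorvw" -> "IORVW"
  "rno" -> "zvw" -> "ZVW"
  "wympyujfzfo" -> "eguxgcrnhnw" -> "EGUXGCRNHNW"
  "zxjzp" -> "hfrhx" -> "HFRHX"
  "szt" -> "ahb" -> "AHB"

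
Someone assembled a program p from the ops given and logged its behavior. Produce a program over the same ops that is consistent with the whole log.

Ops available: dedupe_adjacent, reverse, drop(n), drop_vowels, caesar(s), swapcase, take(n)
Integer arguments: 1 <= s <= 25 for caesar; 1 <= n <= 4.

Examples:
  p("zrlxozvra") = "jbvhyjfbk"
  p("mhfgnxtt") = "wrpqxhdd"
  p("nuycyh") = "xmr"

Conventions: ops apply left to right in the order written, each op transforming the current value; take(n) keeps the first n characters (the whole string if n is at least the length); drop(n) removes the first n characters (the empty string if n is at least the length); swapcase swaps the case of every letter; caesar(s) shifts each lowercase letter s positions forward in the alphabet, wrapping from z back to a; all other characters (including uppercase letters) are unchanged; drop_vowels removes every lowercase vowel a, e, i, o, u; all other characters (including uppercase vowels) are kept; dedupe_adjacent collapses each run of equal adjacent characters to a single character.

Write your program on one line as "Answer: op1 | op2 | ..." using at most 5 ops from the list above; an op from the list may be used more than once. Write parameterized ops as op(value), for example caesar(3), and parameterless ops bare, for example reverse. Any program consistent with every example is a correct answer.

reverse | caesar(10) | drop_vowels | reverse

Check, running the answer program on each example:
  "zrlxozvra" -> "arvzoxlrz" -> "kbfjyhvbj" -> "kbfjyhvbj" -> "jbvhyjfbk"
  "mhfgnxtt" -> "ttxngfhm" -> "ddhxqprw" -> "ddhxqprw" -> "wrpqxhdd"
  "nuycyh" -> "hycyun" -> "rimiex" -> "rmx" -> "xmr"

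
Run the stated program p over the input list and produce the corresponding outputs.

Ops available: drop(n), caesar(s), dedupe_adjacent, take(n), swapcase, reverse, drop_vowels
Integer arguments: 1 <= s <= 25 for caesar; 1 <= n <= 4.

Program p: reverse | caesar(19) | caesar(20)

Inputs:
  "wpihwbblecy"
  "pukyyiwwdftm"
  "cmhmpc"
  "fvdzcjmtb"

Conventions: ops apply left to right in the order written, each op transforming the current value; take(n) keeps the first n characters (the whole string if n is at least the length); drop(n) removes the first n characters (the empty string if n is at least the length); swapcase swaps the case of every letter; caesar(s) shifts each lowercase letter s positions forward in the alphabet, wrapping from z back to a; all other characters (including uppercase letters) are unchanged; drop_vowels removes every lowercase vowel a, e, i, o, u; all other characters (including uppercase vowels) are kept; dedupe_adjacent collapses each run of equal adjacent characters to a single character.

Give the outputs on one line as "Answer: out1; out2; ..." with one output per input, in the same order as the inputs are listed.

"lpryoojuvcj"; "zgsqjjvllxhc"; "pczuzp"; "ogzwpmqis"

Execution, op by op:
  "wpihwbblecy" -> "ycelbbwhipw" -> "rvxeuupabip" -> "lpryoojuvcj"
  "pukyyiwwdftm" -> "mtfdwwiyykup" -> "fmywppbrrdni" -> "zgsqjjvllxhc"
  "cmhmpc" -> "cpmhmc" -> "vifafv" -> "pczuzp"
  "fvdzcjmtb" -> "btmjczdvf" -> "umfcvswoy" -> "ogzwpmqis"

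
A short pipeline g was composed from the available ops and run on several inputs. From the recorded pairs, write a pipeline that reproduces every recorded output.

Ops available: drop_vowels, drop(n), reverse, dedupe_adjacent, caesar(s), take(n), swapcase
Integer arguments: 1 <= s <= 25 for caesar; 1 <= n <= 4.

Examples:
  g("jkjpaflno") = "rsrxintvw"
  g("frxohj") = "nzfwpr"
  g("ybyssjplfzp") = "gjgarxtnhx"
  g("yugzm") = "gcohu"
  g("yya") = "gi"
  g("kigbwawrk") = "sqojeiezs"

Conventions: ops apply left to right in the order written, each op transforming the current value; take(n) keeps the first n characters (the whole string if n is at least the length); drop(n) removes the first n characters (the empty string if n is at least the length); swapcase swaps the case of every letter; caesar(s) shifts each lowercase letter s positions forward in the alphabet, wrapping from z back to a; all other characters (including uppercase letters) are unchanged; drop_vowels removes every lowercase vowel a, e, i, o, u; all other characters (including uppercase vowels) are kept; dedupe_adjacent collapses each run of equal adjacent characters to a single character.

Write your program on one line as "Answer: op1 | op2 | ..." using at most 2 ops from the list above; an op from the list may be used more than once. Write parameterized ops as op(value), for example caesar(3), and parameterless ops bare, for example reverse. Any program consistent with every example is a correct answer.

dedupe_adjacent | caesar(8)

Check, running the answer program on each example:
  "jkjpaflno" -> "jkjpaflno" -> "rsrxintvw"
  "frxohj" -> "frxohj" -> "nzfwpr"
  "ybyssjplfzp" -> "ybysjplfzp" -> "gjgarxtnhx"
  "yugzm" -> "yugzm" -> "gcohu"
  "yya" -> "ya" -> "gi"
  "kigbwawrk" -> "kigbwawrk" -> "sqojeiezs"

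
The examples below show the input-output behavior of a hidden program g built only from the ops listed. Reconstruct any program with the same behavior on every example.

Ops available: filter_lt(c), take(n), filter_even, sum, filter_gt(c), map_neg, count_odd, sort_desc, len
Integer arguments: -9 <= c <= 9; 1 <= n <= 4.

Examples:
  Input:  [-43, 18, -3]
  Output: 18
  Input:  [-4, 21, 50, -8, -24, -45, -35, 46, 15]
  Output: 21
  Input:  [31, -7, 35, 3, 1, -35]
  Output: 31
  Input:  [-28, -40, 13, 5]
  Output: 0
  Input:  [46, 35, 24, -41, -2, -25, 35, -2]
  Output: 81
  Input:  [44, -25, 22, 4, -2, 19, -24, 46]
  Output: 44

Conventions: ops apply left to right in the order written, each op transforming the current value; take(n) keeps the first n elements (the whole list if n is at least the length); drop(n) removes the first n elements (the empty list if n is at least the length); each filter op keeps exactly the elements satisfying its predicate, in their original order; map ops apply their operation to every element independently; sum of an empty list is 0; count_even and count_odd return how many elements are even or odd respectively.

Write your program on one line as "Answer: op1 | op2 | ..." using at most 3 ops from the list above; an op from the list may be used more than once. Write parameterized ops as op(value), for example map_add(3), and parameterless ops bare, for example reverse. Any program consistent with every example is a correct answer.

take(2) | filter_gt(0) | sum

Check, running the answer program on each example:
  [-43, 18, -3] -> [-43, 18] -> [18] -> 18
  [-4, 21, 50, -8, -24, -45, -35, 46, 15] -> [-4, 21] -> [21] -> 21
  [31, -7, 35, 3, 1, -35] -> [31, -7] -> [31] -> 31
  [-28, -40, 13, 5] -> [-28, -40] -> [] -> 0
  [46, 35, 24, -41, -2, -25, 35, -2] -> [46, 35] -> [46, 35] -> 81
  [44, -25, 22, 4, -2, 19, -24, 46] -> [44, -25] -> [44] -> 44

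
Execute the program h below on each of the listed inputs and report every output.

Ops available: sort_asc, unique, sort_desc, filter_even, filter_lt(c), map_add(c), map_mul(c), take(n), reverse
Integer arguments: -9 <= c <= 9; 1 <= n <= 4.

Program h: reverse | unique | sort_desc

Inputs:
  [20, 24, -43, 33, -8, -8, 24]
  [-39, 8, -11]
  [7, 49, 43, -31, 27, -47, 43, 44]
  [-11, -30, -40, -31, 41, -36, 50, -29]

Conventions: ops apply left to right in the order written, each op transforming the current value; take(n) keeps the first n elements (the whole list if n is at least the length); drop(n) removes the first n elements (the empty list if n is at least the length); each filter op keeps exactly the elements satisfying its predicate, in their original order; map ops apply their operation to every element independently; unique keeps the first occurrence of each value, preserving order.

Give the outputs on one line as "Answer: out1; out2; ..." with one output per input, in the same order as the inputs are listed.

[33, 24, 20, -8, -43]; [8, -11, -39]; [49, 44, 43, 27, 7, -31, -47]; [50, 41, -11, -29, -30, -31, -36, -40]

Execution, op by op:
  [20, 24, -43, 33, -8, -8, 24] -> [24, -8, -8, 33, -43, 24, 20] -> [24, -8, 33, -43, 20] -> [33, 24, 20, -8, -43]
  [-39, 8, -11] -> [-11, 8, -39] -> [-11, 8, -39] -> [8, -11, -39]
  [7, 49, 43, -31, 27, -47, 43, 44] -> [44, 43, -47, 27, -31, 43, 49, 7] -> [44, 43, -47, 27, -31, 49, 7] -> [49, 44, 43, 27, 7, -31, -47]
  [-11, -30, -40, -31, 41, -36, 50, -29] -> [-29, 50, -36, 41, -31, -40, -30, -11] -> [-29, 50, -36, 41, -31, -40, -30, -11] -> [50, 41, -11, -29, -30, -31, -36, -40]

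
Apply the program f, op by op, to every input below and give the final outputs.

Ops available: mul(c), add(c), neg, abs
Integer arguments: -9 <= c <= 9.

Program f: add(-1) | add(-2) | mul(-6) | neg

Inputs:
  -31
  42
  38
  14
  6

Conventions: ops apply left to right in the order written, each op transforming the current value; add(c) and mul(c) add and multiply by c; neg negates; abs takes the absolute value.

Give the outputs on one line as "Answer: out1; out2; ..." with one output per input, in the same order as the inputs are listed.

-204; 234; 210; 66; 18

Execution, op by op:
  -31 -> -32 -> -34 -> 204 -> -204
  42 -> 41 -> 39 -> -234 -> 234
  38 -> 37 -> 35 -> -210 -> 210
  14 -> 13 -> 11 -> -66 -> 66
  6 -> 5 -> 3 -> -18 -> 18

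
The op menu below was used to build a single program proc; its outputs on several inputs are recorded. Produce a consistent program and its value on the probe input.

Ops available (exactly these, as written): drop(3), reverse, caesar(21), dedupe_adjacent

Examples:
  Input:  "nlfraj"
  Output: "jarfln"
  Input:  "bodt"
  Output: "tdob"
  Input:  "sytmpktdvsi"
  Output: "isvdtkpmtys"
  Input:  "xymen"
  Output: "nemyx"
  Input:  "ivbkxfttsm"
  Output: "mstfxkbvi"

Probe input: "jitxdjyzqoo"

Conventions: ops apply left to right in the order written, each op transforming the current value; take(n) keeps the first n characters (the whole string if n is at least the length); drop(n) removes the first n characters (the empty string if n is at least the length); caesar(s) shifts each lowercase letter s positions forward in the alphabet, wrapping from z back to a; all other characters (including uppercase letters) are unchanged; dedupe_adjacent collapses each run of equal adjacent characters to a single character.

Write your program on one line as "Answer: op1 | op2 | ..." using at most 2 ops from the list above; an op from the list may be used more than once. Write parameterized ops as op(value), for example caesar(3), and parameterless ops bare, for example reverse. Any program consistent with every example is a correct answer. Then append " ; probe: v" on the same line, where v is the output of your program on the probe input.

dedupe_adjacent | reverse ; probe: "oqzyjdxtij"

Check, running the answer program on each example:
  "nlfraj" -> "nlfraj" -> "jarfln"
  "bodt" -> "bodt" -> "tdob"
  "sytmpktdvsi" -> "sytmpktdvsi" -> "isvdtkpmtys"
  "xymen" -> "xymen" -> "nemyx"
  "ivbkxfttsm" -> "ivbkxftsm" -> "mstfxkbvi"
  probe: "jitxdjyzqoo" -> "jitxdjyzqo" -> "oqzyjdxtij"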